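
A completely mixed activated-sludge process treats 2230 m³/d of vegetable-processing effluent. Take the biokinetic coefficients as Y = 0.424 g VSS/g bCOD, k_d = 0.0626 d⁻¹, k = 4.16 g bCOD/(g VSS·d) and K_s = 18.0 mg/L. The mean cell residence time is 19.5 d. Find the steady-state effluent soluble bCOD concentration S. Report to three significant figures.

For a completely mixed reactor with recycle the Lawrence–McCarty relation gives S = K_s·(1 + k_d·θ_c) / [θ_c·(Y·k − k_d) − 1] = 18.0 × (1 + 0.0626 × 19.5) / [19.5 × (0.424 × 4.16 − 0.0626) − 1] = 39.97 / 32.17 = 1.242 mg/L.

S ≈ 1.24 mg/L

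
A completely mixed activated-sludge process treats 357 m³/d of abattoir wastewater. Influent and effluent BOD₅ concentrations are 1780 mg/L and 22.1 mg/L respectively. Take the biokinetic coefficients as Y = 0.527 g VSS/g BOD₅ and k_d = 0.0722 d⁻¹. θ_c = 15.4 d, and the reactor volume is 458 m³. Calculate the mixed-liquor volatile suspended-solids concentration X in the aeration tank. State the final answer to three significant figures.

X ≈ 5270 mg/L

From V·X·(1 + k_d·θ_c) = Y·Q·(S₀ − S)·θ_c: X = 0.527 × 357 × (1780 − 22.1) × 15.4 / [458 × (1 + 0.0722 × 15.4)] = 5266 mg/L.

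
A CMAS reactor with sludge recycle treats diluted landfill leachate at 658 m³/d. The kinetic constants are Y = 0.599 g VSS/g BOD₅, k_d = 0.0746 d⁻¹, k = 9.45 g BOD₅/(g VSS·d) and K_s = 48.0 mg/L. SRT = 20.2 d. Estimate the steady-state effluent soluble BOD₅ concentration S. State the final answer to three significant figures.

From the Monod/SRT balance for a CMAS, S = K_s·(1+k_d θ_c)/[θ_c·(Y k − k_d) − 1] = 48.0 × (1 + 0.0746 × 20.2) / [20.2 × (0.599 × 9.45 − 0.0746) − 1] = 120.3 / 111.8 = 1.076 mg/L.

S ≈ 1.08 mg/L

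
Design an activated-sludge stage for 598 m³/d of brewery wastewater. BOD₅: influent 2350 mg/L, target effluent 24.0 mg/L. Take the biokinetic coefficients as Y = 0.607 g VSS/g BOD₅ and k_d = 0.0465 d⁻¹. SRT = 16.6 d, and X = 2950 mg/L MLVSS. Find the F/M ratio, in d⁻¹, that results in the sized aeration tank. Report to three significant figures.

F/M ≈ 0.178 d⁻¹

From the SRT design equation V = Y Q (S₀−S) θ_c / [X (1 + k_d θ_c)] = 0.607 × 598 × (2350 − 24.0) × 16.6 / [2950 × (1 + 0.0465 × 16.6)] = 1.4×10^7 / 5227 = 2681 m³.
F/M = applied load / biomass = Q·S₀/(V·X) = 598 × 2350 / (2681 × 2950) = 0.1777 d⁻¹.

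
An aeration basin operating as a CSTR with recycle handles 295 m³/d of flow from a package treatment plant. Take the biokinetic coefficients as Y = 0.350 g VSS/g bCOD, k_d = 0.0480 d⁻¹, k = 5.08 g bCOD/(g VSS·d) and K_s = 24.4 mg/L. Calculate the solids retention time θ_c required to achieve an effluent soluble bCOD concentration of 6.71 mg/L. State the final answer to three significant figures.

θ_c ≈ 2.98 d

Specific growth rate at S = 6.71 mg/L: μ = YkS/(K_s+S) = 0.350·5.08·6.71/(24.4+6.71) = 0.3835 d⁻¹.
Then 1/θ_c = μ − k_d = 0.3835 − 0.0480 = 0.3355 d⁻¹, giving θ_c = 2.981 d.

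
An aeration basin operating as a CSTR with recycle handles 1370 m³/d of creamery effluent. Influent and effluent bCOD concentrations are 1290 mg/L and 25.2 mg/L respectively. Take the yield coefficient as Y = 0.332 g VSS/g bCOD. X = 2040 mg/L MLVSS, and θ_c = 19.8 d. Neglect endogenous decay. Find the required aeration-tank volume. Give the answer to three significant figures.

Biomass mass balance (decay neglected): V·X = Y·Q·(S₀ − S)·θ_c, so V = 0.332 × 1370 × (1290 − 25.2) × 19.8 / 2040 = 5584 m³.

V ≈ 5580 m³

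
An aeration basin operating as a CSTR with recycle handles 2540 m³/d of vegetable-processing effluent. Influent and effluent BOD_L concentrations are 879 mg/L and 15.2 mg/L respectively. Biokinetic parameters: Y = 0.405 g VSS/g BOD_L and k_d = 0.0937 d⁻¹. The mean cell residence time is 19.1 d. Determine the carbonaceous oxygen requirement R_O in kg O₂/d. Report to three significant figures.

Correct the yield for decay: Y_obs = Y/(1 + k_d θ_c) = 0.405 / (1 + 0.0937 × 19.1) = 0.405 / 2.790 = 0.1452.
Q·(S₀ − S) = 2540 × (879 − 15.2) × 10⁻³ = 2194 kg/d removed.
Net sludge production P_X = 0.1452 × 2194 = 318.5 kg VSS/d.
R_O = Q·ΔS − 1.42 P_X = 2194 − 452.3 = 1742 kg O₂/d.

R_O ≈ 1740 kg O₂/d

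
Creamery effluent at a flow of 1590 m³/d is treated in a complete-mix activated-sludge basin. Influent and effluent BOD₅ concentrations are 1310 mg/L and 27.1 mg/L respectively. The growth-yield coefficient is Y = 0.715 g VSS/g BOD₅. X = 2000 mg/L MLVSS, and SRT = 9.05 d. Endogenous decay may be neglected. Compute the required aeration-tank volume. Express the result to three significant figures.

With k_d = 0 the design equation reduces to V = Y Q (S₀−S) θ_c / X = 0.715 × 1590 × (1310 − 27.1) × 9.05 / 2000 = 6600 m³.

V ≈ 6600 m³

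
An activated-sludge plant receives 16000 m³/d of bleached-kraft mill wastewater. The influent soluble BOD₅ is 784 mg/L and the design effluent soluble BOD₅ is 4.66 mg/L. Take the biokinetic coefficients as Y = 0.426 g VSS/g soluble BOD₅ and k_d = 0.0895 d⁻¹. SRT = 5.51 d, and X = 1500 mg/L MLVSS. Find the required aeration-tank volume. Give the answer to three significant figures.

From the SRT design equation V = Y Q (S₀−S) θ_c / [X (1 + k_d θ_c)] = 0.426 × 16000 × (784 − 4.66) × 5.51 / [1500 × (1 + 0.0895 × 5.51)] = 2.93×10^7 / 2240 = 13068 m³.

V ≈ 13100 m³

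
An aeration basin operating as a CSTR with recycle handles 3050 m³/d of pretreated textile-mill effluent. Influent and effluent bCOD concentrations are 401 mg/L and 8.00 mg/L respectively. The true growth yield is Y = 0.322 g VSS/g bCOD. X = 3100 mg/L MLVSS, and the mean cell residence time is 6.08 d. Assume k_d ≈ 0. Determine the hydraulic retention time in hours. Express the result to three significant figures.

τ ≈ 5.96 h

V·X = Y·Q·ΔS·θ_c gives V = 0.322 × 3050 × (401 − 8.00) × 6.08 / 3100 = 757.0 m³.
HRT = V/Q = 757.0 m³ / 3050 m³·d⁻¹ = 0.2482 d × 24 = 5.957 h.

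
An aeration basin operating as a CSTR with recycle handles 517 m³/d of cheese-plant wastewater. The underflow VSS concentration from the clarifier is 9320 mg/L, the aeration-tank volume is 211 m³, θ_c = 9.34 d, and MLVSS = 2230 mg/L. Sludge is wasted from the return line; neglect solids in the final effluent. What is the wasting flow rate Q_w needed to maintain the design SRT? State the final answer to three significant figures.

Q_w ≈ 5.41 m³/d

Q_w = (V·X)/(θ_c X_r) = 211.0 × 2230 / (9.34 × 9320) = 5.405 m³/d.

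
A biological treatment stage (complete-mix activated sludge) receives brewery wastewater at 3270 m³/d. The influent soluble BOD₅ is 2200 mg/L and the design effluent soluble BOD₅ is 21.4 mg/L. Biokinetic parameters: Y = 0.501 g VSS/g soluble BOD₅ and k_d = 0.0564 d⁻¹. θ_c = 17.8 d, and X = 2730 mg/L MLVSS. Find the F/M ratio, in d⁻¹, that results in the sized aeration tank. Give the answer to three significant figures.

Rearranging the biomass balance for a CMAS with decay, V = Y·Q·ΔS·θ_c / [X·(1+k_d θ_c)] = 0.501 × 3270 × (2200 − 21.4) × 17.8 / [2730 × (1 + 0.0564 × 17.8)] = 6.35×10^7 / 5471 = 11613 m³.
Food-to-microorganism ratio F/M = Q S₀ / (V X) = 3270 × 2200 / (11613 × 2730) = 0.2269 d⁻¹.

F/M ≈ 0.227 d⁻¹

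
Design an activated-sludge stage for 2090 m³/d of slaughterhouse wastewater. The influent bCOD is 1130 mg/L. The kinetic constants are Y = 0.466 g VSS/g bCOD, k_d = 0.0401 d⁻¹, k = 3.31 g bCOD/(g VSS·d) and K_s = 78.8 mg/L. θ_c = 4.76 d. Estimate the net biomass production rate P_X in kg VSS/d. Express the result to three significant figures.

P_X ≈ 912 kg VSS/d

From the Monod/SRT balance for a CMAS, S = K_s·(1+k_d θ_c)/[θ_c·(Y k − k_d) − 1] = 78.8 × (1 + 0.0401 × 4.76) / [4.76 × (0.466 × 3.31 − 0.0401) − 1] = 93.84 / 6.151 = 15.26 mg/L.
The observed yield is Y_obs = Y/(1 + k_d·θ_c) = 0.466 / (1 + 0.0401 × 4.76) = 0.466 / 1.191 = 0.3913 g VSS per g bCOD removed.
Q·(S₀ − S) = 2090 × (1130 − 15.3) × 10⁻³ = 2330 kg/d removed.
Biomass produced: P_X = Y_obs·Q·ΔS = 0.3913 × 2330 ≈ 911.6 kg VSS/d.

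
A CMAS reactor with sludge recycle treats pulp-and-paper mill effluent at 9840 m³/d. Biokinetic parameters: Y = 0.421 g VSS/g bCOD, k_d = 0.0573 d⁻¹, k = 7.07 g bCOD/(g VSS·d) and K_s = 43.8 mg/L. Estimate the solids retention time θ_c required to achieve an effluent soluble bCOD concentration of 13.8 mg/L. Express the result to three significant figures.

Specific growth rate at S = 13.8 mg/L: μ = YkS/(K_s+S) = 0.421·7.07·13.8/(43.8+13.8) = 0.7131 d⁻¹.
1/θ_c = 0.7131 − 0.0573 = 0.6558 d⁻¹, so θ_c = 1.525 d.

θ_c ≈ 1.52 d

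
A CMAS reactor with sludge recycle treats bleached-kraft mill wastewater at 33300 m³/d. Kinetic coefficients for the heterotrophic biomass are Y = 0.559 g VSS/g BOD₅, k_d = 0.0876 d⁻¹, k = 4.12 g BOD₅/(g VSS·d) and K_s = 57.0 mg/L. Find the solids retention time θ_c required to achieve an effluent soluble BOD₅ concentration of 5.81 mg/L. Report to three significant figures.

θ_c ≈ 7.97 d

At the target effluent, Y k S/(K_s+S) = 0.559×4.12×5.81/62.81 = 0.2130 d⁻¹.
Then 1/θ_c = μ − k_d = 0.2130 − 0.0876 = 0.1254 d⁻¹, giving θ_c = 7.972 d.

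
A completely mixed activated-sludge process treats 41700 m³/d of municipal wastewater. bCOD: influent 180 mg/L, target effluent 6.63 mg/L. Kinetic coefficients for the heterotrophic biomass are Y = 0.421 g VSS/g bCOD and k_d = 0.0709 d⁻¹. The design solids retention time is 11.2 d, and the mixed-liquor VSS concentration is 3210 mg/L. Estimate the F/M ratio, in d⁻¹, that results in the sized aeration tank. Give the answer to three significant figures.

Rearranging the biomass balance for a CMAS with decay, V = Y·Q·ΔS·θ_c / [X·(1+k_d θ_c)] = 0.421 × 41700 × (180 − 6.63) × 11.2 / [3210 × (1 + 0.0709 × 11.2)] = 3.41×10^7 / 5759 = 5919 m³.
F/M = applied load / biomass = Q·S₀/(V·X) = 41700 × 180 / (5919 × 3210) = 0.3950 d⁻¹.

F/M ≈ 0.395 d⁻¹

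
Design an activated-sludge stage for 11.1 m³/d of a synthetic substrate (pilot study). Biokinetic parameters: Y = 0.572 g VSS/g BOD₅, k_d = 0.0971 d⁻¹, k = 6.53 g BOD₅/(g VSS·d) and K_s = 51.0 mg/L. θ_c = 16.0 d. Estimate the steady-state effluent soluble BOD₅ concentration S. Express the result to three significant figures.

S ≈ 2.28 mg/L

For a completely mixed reactor with recycle the Lawrence–McCarty relation gives S = K_s·(1 + k_d·θ_c) / [θ_c·(Y·k − k_d) − 1] = 51.0 × (1 + 0.0971 × 16.0) / [16.0 × (0.572 × 6.53 − 0.0971) − 1] = 130.2 / 57.21 = 2.276 mg/L.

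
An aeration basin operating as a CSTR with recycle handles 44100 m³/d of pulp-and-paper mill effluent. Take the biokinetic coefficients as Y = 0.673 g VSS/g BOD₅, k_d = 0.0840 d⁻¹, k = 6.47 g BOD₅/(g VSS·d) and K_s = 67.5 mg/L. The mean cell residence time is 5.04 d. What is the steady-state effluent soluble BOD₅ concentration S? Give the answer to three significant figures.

S ≈ 4.68 mg/L

Effluent substrate depends only on kinetics and SRT: S = K_s(1 + k_d θ_c) / [θ_c(Yk − k_d) − 1] = 67.5 × (1 + 0.0840 × 5.04) / [5.04 × (0.673 × 6.47 − 0.0840) − 1] = 96.08 / 20.52 = 4.682 mg/L.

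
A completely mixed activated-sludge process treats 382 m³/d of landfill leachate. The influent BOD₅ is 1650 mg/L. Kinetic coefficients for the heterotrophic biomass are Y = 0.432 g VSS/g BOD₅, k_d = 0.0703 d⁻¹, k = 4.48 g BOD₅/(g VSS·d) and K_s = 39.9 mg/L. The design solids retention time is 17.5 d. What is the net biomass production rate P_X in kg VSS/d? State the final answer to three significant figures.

P_X ≈ 122 kg VSS/d

For a completely mixed reactor with recycle the Lawrence–McCarty relation gives S = K_s·(1 + k_d·θ_c) / [θ_c·(Y·k − k_d) − 1] = 39.9 × (1 + 0.0703 × 17.5) / [17.5 × (0.432 × 4.48 − 0.0703) − 1] = 88.99 / 31.64 = 2.813 mg/L.
The observed yield is Y_obs = Y/(1 + k_d·θ_c) = 0.432 / (1 + 0.0703 × 17.5) = 0.432 / 2.230 = 0.1937 g VSS per g BOD₅ removed.
Q·(S₀ − S) = 382 × (1650 − 2.81) × 10⁻³ = 629.2 kg/d removed.
P_X = Y_obs · Q(S₀ − S) = 0.1937 × 629.2 = 121.9 kg VSS/d.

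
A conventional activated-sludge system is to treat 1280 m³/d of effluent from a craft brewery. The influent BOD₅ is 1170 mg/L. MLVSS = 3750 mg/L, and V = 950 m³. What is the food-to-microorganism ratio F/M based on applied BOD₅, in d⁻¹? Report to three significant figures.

F/M ≈ 0.420 d⁻¹

F/M = Q·S₀ / (V·X) = 1280 × 1170 / (950.0 × 3750) = 0.4204 g BOD₅·(g VSS·d)⁻¹.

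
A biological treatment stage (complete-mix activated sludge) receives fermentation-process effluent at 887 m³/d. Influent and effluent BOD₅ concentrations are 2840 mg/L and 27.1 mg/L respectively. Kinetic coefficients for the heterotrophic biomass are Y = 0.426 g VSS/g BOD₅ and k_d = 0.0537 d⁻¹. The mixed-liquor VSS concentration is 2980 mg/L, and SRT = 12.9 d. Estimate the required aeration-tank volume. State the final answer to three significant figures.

Steady-state biomass mass balance: V·X·(1 + k_d·θ_c) = Y·Q·(S₀ − S)·θ_c, so V = 0.426 × 887 × (2840 − 27.1) × 12.9 / [2980 × (1 + 0.0537 × 12.9)] = 1.37×10^7 / 5044 = 2718 m³.

V ≈ 2720 m³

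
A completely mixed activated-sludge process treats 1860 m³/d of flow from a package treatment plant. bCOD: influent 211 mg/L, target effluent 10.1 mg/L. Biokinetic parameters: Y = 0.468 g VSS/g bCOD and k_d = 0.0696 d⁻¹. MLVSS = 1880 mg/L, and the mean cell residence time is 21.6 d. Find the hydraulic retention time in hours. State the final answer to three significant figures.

Rearranging the biomass balance for a CMAS with decay, V = Y·Q·ΔS·θ_c / [X·(1+k_d θ_c)] = 0.468 × 1860 × (211 − 10.1) × 21.6 / [1880 × (1 + 0.0696 × 21.6)] = 3.78×10^6 / 4706 = 802.6 m³.
HRT = V/Q = 802.6 m³ / 1860 m³·d⁻¹ = 0.4315 d × 24 = 10.36 h.

τ ≈ 10.4 h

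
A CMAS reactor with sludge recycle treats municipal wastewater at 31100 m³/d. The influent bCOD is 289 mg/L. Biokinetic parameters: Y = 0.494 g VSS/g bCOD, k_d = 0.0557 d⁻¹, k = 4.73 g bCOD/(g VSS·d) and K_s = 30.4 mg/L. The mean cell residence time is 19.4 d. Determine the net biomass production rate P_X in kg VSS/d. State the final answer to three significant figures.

From the Monod/SRT balance for a CMAS, S = K_s·(1+k_d θ_c)/[θ_c·(Y k − k_d) − 1] = 30.4 × (1 + 0.0557 × 19.4) / [19.4 × (0.494 × 4.73 − 0.0557) − 1] = 63.25 / 43.25 = 1.462 mg/L.
Correct the yield for decay: Y_obs = Y/(1 + k_d θ_c) = 0.494 / (1 + 0.0557 × 19.4) = 0.494 / 2.081 = 0.2374.
ΔS = 289 − 1.46 = 287.5 mg/L, so the substrate removal rate is 31100 × 287.5/1000 = 8942 kg bCOD/d.
Biomass produced: P_X = Y_obs·Q·ΔS = 0.2374 × 8942 ≈ 2123 kg VSS/d.

P_X ≈ 2120 kg VSS/d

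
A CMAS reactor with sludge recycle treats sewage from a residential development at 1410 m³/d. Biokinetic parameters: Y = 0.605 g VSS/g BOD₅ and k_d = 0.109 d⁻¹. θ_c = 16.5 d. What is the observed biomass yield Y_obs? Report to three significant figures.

Y_obs ≈ 0.216 g VSS/g BOD₅

Correct the yield for decay: Y_obs = Y/(1 + k_d θ_c) = 0.605 / (1 + 0.109 × 16.5) = 0.605 / 2.798 = 0.2162.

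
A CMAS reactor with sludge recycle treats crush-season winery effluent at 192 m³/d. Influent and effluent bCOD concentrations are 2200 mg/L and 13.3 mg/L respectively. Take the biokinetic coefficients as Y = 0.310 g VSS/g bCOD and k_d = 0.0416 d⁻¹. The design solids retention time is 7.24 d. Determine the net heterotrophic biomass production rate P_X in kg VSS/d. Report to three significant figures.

Correct the yield for decay: Y_obs = Y/(1 + k_d θ_c) = 0.310 / (1 + 0.0416 × 7.24) = 0.310 / 1.301 = 0.2382.
Q·(S₀ − S) = 192 × (2200 − 13.3) × 10⁻³ = 419.8 kg/d removed.
So the net sludge growth is P_X = 0.2382 × 419.8 = 100.0 kg VSS/d.

P_X ≈ 100 kg VSS/d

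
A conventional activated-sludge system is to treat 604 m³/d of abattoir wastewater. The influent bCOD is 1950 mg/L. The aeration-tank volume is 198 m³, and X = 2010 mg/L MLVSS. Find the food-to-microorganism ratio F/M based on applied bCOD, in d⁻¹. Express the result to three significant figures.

F/M = applied load / biomass = Q·S₀/(V·X) = 604 × 1950 / (198.0 × 2010) = 2.959 d⁻¹.

F/M ≈ 2.96 d⁻¹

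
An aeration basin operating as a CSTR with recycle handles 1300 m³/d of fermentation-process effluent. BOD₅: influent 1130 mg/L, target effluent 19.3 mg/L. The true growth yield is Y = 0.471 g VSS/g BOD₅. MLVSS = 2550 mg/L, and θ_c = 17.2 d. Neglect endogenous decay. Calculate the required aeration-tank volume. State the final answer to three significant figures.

Biomass mass balance (decay neglected): V·X = Y·Q·(S₀ − S)·θ_c, so V = 0.471 × 1300 × (1130 − 19.3) × 17.2 / 2550 = 4587 m³.

V ≈ 4590 m³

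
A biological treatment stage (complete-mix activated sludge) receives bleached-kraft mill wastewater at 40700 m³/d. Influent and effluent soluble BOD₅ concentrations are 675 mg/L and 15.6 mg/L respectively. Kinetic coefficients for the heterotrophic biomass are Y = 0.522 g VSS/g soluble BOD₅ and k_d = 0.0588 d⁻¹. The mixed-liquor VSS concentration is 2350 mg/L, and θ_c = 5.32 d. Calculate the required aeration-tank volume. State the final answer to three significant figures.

Rearranging the biomass balance for a CMAS with decay, V = Y·Q·ΔS·θ_c / [X·(1+k_d θ_c)] = 0.522 × 40700 × (675 − 15.6) × 5.32 / [2350 × (1 + 0.0588 × 5.32)] = 7.45×10^7 / 3085 = 24158 m³.

V ≈ 24200 m³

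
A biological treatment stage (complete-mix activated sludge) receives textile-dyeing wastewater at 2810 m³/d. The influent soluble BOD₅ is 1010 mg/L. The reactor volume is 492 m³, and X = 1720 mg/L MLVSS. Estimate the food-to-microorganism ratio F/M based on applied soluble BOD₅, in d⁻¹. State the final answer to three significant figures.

F/M ≈ 3.35 d⁻¹

F/M = applied load / biomass = Q·S₀/(V·X) = 2810 × 1010 / (492.0 × 1720) = 3.354 d⁻¹.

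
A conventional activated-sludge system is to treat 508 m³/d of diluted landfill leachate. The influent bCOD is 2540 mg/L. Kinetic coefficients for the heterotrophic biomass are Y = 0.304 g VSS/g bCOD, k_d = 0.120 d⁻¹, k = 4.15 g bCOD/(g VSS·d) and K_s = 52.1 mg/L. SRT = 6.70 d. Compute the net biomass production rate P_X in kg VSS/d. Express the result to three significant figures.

P_X ≈ 216 kg VSS/d

Effluent substrate depends only on kinetics and SRT: S = K_s(1 + k_d θ_c) / [θ_c(Yk − k_d) − 1] = 52.1 × (1 + 0.120 × 6.70) / [6.70 × (0.304 × 4.15 − 0.120) − 1] = 93.99 / 6.649 = 14.14 mg/L.
Observed yield with endogenous decay: Y_obs = Y / (1 + k_d·θ_c) = 0.304 / (1 + 0.120 × 6.70) = 0.304 / 1.804 = 0.1685 g VSS/g bCOD.
ΔS = 2540 − 14.1 = 2526 mg/L, so the substrate removal rate is 508 × 2526/1000 = 1283 kg bCOD/d.
P_X = Y_obs · Q(S₀ − S) = 0.1685 × 1283 = 216.2 kg VSS/d.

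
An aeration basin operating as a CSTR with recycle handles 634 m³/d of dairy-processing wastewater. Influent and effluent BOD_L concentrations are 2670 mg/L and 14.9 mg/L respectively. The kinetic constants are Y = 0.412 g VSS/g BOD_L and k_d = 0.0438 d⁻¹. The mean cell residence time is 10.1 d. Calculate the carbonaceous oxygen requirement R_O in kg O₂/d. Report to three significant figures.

R_O ≈ 1000 kg O₂/d

Observed yield with endogenous decay: Y_obs = Y / (1 + k_d·θ_c) = 0.412 / (1 + 0.0438 × 10.1) = 0.412 / 1.442 = 0.2856 g VSS/g BOD_L.
ΔS = 2670 − 14.9 = 2655 mg/L, so the substrate removal rate is 634 × 2655/1000 = 1683 kg BOD_L/d.
Net sludge production P_X = 0.2856 × 1683 = 480.8 kg VSS/d.
Carbonaceous O₂ demand = substrate oxidised − cell-mass equivalent = 1683 − 1.42 × 480.8 = 1001 kg O₂/d.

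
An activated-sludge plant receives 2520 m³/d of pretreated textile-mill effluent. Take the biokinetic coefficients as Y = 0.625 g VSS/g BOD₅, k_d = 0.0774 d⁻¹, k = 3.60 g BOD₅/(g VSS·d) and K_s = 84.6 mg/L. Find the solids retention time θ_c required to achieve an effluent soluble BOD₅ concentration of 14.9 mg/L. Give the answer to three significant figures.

Specific growth rate at S = 14.9 mg/L: μ = YkS/(K_s+S) = 0.625·3.60·14.9/(84.6+14.9) = 0.3369 d⁻¹.
Then 1/θ_c = μ − k_d = 0.3369 − 0.0774 = 0.2595 d⁻¹, giving θ_c = 3.853 d.

θ_c ≈ 3.85 d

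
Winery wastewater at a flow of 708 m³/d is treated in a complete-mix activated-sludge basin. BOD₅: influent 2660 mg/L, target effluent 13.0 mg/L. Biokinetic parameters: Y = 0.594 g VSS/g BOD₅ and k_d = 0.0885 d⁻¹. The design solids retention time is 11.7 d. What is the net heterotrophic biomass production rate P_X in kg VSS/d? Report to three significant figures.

P_X ≈ 547 kg VSS/d

Observed yield with endogenous decay: Y_obs = Y / (1 + k_d·θ_c) = 0.594 / (1 + 0.0885 × 11.7) = 0.594 / 2.035 = 0.2918 g VSS/g BOD₅.
Q·(S₀ − S) = 708 × (2660 − 13.0) × 10⁻³ = 1874 kg/d removed.
Net biomass production P_X = Y_obs × Q·(S₀ − S) = 0.2918 × 1874 = 546.9 kg VSS/d.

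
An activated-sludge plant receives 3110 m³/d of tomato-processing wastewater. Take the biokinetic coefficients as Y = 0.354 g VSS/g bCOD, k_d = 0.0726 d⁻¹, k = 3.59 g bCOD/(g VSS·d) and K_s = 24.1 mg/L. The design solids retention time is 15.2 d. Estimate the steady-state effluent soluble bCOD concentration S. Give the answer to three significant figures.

S ≈ 2.95 mg/L

From the Monod/SRT balance for a CMAS, S = K_s·(1+k_d θ_c)/[θ_c·(Y k − k_d) − 1] = 24.1 × (1 + 0.0726 × 15.2) / [15.2 × (0.354 × 3.59 − 0.0726) − 1] = 50.69 / 17.21 = 2.945 mg/L.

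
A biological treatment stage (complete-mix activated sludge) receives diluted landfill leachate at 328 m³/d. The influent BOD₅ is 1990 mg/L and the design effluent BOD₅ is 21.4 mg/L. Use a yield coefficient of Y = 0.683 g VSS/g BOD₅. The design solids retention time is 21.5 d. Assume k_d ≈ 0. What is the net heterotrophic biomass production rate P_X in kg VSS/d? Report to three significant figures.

P_X ≈ 441 kg VSS/d

With endogenous decay neglected, the observed yield equals the true yield: Y_obs = Y = 0.683 g VSS/g BOD₅.
Substrate removed = Q·(S₀ − S) = 328 m³/d × (1990 − 21.4) g/m³ = 6.46×10^5 g/d = 645.7 kg/d.
So the net sludge growth is P_X = 0.6830 × 645.7 = 441.0 kg VSS/d.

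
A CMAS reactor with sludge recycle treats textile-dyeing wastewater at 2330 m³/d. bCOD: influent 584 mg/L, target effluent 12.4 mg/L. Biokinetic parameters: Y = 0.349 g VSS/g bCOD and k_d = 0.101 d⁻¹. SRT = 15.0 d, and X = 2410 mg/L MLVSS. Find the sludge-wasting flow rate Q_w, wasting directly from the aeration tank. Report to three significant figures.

Q_w ≈ 76.7 m³/d

From the SRT design equation V = Y Q (S₀−S) θ_c / [X (1 + k_d θ_c)] = 0.349 × 2330 × (584 − 12.4) × 15.0 / [2410 × (1 + 0.101 × 15.0)] = 6.97×10^6 / 6061 = 1150 m³.
For wasting at MLVSS concentration, Q_w = V/θ_c = 1150/15.0 = 76.69 m³/d.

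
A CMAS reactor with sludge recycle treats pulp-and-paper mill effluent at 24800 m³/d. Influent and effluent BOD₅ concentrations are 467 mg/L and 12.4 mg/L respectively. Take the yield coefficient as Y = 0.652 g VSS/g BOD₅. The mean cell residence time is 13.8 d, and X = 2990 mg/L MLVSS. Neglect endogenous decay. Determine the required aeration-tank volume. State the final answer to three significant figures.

V ≈ 33900 m³

Biomass mass balance (decay neglected): V·X = Y·Q·(S₀ − S)·θ_c, so V = 0.652 × 24800 × (467 − 12.4) × 13.8 / 2990 = 33926 m³.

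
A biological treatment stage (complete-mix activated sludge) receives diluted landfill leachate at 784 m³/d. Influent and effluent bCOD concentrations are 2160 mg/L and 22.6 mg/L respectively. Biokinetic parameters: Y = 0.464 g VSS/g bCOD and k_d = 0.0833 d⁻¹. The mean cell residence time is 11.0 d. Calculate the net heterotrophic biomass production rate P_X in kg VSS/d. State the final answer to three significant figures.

Correct the yield for decay: Y_obs = Y/(1 + k_d θ_c) = 0.464 / (1 + 0.0833 × 11.0) = 0.464 / 1.916 = 0.2421.
Mass of bCOD removed per day: Q(S₀ − S) = 784 × 2137 g/m³ = 1676 kg/d.
So the net sludge growth is P_X = 0.2421 × 1676 = 405.7 kg VSS/d.

P_X ≈ 406 kg VSS/d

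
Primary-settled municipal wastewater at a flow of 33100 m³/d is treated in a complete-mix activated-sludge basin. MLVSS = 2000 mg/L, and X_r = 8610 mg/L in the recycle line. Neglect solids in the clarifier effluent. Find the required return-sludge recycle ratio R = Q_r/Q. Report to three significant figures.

Solids balance on the clarifier gives (1+R)X = R·X_r, so R = X/(X_r − X) = 2000 / (8610 − 2000) = 0.3026.

R ≈ 0.303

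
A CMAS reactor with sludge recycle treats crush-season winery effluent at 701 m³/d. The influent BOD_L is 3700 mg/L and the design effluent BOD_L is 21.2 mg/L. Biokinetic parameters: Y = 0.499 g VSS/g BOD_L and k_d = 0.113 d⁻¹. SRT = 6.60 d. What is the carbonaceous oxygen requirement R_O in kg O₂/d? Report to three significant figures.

Correct the yield for decay: Y_obs = Y/(1 + k_d θ_c) = 0.499 / (1 + 0.113 × 6.60) = 0.499 / 1.746 = 0.2858.
Mass of BOD_L removed per day: Q(S₀ − S) = 701 × 3679 g/m³ = 2579 kg/d.
Net sludge production P_X = 0.2858 × 2579 = 737.1 kg VSS/d.
R_O = Q·ΔS − 1.42 P_X = 2579 − 1047 = 1532 kg O₂/d.

R_O ≈ 1530 kg O₂/d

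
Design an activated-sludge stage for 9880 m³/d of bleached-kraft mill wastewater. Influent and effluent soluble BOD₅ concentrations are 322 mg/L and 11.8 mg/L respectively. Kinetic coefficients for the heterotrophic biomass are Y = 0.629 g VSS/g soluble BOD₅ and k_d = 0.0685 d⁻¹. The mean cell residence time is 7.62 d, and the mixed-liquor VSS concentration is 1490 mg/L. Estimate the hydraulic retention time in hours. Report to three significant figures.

τ ≈ 15.7 h

Steady-state biomass mass balance: V·X·(1 + k_d·θ_c) = Y·Q·(S₀ − S)·θ_c, so V = 0.629 × 9880 × (322 − 11.8) × 7.62 / [1490 × (1 + 0.0685 × 7.62)] = 1.47×10^7 / 2268 = 6478 m³.
Hydraulic retention time τ = V/Q = 6478 / 9880 = 0.6556 d = 15.73 h.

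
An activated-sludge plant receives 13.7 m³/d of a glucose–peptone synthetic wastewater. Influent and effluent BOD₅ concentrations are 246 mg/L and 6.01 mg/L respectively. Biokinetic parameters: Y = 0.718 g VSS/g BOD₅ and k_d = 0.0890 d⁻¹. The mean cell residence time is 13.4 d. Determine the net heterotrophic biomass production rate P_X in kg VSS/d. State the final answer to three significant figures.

P_X ≈ 1.08 kg VSS/d

The observed yield is Y_obs = Y/(1 + k_d·θ_c) = 0.718 / (1 + 0.0890 × 13.4) = 0.718 / 2.193 = 0.3275 g VSS per g BOD₅ removed.
Mass of BOD₅ removed per day: Q(S₀ − S) = 13.7 × 240.0 g/m³ = 3.288 kg/d.
Net biomass production P_X = Y_obs × Q·(S₀ − S) = 0.3275 × 3.288 = 1.077 kg VSS/d.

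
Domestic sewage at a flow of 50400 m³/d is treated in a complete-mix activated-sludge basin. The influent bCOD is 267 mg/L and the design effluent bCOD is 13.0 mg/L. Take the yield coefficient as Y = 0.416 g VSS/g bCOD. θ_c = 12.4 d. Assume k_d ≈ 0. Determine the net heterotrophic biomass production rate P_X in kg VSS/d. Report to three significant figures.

No decay correction is needed, so Y_obs = Y = 0.416.
Substrate removed = Q·(S₀ − S) = 50400 m³/d × (267 − 13.0) g/m³ = 1.28×10^7 g/d = 12802 kg/d.
Net biomass production P_X = Y_obs × Q·(S₀ − S) = 0.4160 × 12802 = 5325 kg VSS/d.

P_X ≈ 5330 kg VSS/d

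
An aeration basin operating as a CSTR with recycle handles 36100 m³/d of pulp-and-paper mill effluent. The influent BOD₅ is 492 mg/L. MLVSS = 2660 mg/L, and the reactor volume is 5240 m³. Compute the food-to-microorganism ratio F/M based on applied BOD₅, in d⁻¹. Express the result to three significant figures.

F/M = applied load / biomass = Q·S₀/(V·X) = 36100 × 492 / (5240 × 2660) = 1.274 d⁻¹.

F/M ≈ 1.27 d⁻¹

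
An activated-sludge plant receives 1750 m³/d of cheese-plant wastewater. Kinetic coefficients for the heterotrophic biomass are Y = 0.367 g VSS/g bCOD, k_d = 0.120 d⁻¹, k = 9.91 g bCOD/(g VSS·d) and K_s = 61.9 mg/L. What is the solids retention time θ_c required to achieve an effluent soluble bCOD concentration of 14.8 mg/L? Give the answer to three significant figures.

θ_c ≈ 1.72 d

From 1/θ_c = Y·k·S/(K_s + S) − k_d: Y·k·S/(K_s+S) = 0.367 × 9.91 × 14.8 / (61.9 + 14.8) = 0.7018 d⁻¹.
θ_c = 1/(μ − k_d) = 1/(0.7018 − 0.120) = 1/0.5818 = 1.719 d.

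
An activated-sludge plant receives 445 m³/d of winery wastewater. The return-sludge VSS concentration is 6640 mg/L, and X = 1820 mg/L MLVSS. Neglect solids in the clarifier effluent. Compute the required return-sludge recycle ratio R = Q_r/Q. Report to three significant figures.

R ≈ 0.378

Solids balance on the clarifier gives (1+R)X = R·X_r, so R = X/(X_r − X) = 1820 / (6640 − 1820) = 0.3776.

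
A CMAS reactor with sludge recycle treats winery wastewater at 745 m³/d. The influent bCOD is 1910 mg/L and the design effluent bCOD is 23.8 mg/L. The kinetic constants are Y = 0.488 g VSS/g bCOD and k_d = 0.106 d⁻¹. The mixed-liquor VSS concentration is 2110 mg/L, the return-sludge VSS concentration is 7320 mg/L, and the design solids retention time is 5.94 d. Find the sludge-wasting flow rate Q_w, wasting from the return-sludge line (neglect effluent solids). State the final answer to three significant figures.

Q_w ≈ 57.5 m³/d

Rearranging the biomass balance for a CMAS with decay, V = Y·Q·ΔS·θ_c / [X·(1+k_d θ_c)] = 0.488 × 745 × (1910 − 23.8) × 5.94 / [2110 × (1 + 0.106 × 5.94)] = 4.07×10^6 / 3439 = 1185 m³.
Q_w = (V·X)/(θ_c X_r) = 1185 × 2110 / (5.94 × 7320) = 57.49 m³/d.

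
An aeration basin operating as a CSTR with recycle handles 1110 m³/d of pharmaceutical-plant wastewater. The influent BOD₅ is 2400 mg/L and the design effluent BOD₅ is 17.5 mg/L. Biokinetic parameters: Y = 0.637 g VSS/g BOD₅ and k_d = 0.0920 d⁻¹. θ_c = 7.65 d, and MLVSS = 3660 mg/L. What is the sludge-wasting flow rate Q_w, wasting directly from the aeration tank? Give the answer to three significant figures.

Steady-state biomass mass balance: V·X·(1 + k_d·θ_c) = Y·Q·(S₀ − S)·θ_c, so V = 0.637 × 1110 × (2400 − 17.5) × 7.65 / [3660 × (1 + 0.0920 × 7.65)] = 1.29×10^7 / 6236 = 2067 m³.
Wasting from the aeration tank: Q_w = V / θ_c = 2067 / 7.65 = 270.1 m³/d.

Q_w ≈ 270 m³/d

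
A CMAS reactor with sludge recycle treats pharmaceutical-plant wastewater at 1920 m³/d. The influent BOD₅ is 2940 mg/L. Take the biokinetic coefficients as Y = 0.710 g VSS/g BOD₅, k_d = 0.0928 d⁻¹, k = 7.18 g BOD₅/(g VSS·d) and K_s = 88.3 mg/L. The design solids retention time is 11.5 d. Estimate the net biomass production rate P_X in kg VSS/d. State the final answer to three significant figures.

P_X ≈ 1940 kg VSS/d

Effluent substrate depends only on kinetics and SRT: S = K_s(1 + k_d θ_c) / [θ_c(Yk − k_d) − 1] = 88.3 × (1 + 0.0928 × 11.5) / [11.5 × (0.710 × 7.18 − 0.0928) − 1] = 182.5 / 56.56 = 3.227 mg/L.
Y_obs = Y / (1 + k_d θ_c) = 0.710 / (1 + 0.0928 × 11.5) = 0.710 / 2.067 = 0.3435.
Q·(S₀ − S) = 1920 × (2940 − 3.23) × 10⁻³ = 5639 kg/d removed.
So the net sludge growth is P_X = 0.3435 × 5639 = 1937 kg VSS/d.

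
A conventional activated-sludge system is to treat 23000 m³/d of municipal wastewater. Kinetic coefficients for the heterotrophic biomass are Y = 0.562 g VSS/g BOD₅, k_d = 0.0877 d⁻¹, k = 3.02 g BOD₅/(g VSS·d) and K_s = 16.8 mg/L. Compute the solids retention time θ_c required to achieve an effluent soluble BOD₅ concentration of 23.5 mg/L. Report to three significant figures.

Specific growth rate at S = 23.5 mg/L: μ = YkS/(K_s+S) = 0.562·3.02·23.5/(16.8+23.5) = 0.9897 d⁻¹.
θ_c = 1/(μ − k_d) = 1/(0.9897 − 0.0877) = 1/0.9020 = 1.109 d.

θ_c ≈ 1.11 d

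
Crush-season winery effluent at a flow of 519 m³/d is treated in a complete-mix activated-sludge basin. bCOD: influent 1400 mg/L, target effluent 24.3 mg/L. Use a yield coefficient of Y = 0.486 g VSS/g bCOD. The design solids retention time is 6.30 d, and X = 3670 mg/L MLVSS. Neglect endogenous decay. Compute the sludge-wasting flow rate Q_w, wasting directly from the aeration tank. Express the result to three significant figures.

With k_d = 0 the design equation reduces to V = Y Q (S₀−S) θ_c / X = 0.486 × 519 × (1400 − 24.3) × 6.30 / 3670 = 595.7 m³.
For wasting at MLVSS concentration, Q_w = V/θ_c = 595.7/6.30 = 94.55 m³/d.

Q_w ≈ 94.5 m³/d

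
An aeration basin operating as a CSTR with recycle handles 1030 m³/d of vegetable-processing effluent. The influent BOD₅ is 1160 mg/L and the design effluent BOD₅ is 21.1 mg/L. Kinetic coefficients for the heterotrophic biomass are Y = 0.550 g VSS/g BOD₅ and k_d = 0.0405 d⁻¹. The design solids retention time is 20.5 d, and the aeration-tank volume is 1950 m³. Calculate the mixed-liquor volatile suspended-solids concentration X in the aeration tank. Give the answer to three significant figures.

X ≈ 3710 mg/L

X = Y·Q·ΔS·θ_c / [V·(1 + k_d θ_c)] = 0.550 × 1030 × (1160 − 21.1) × 20.5 / [1950 × (1 + 0.0405 × 20.5)] = 3706 mg/L.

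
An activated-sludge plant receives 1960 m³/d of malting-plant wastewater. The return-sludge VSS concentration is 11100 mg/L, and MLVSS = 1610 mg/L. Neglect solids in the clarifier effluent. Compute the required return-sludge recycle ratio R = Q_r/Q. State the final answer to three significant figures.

R ≈ 0.170

R = Q_r/Q = X/(X_r − X) = 1610 / (11100 − 1610) = 0.1697.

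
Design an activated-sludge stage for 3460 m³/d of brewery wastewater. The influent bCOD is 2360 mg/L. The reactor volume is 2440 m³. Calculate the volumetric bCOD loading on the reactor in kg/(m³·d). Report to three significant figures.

Volumetric loading L_v = Q·S₀ / V = 3460 × 2360 g/m³ / 2440 m³ = 3347 g/(m³·d) = 3.347 kg bCOD/(m³·d).

L_v ≈ 3.35 kg bCOD/(m³·d)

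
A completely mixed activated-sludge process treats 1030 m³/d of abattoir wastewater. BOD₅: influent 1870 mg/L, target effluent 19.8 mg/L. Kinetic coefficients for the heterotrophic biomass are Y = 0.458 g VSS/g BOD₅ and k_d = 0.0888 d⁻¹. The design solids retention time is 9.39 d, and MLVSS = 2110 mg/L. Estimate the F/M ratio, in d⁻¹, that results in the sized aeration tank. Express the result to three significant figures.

F/M ≈ 0.431 d⁻¹

Steady-state biomass mass balance: V·X·(1 + k_d·θ_c) = Y·Q·(S₀ − S)·θ_c, so V = 0.458 × 1030 × (1870 − 19.8) × 9.39 / [2110 × (1 + 0.0888 × 9.39)] = 8.2×10^6 / 3869 = 2118 m³.
Food-to-microorganism ratio F/M = Q S₀ / (V X) = 1030 × 1870 / (2118 × 2110) = 0.4310 d⁻¹.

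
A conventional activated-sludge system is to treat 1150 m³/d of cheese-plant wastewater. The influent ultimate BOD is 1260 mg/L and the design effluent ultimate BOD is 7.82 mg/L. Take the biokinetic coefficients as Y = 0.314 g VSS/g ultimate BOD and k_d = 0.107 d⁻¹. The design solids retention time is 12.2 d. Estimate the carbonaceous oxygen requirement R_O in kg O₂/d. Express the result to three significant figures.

R_O ≈ 1160 kg O₂/d

Correct the yield for decay: Y_obs = Y/(1 + k_d θ_c) = 0.314 / (1 + 0.107 × 12.2) = 0.314 / 2.305 = 0.1362.
Substrate removed = Q·(S₀ − S) = 1150 m³/d × (1260 − 7.82) g/m³ = 1.44×10^6 g/d = 1440 kg/d.
P_X = Y_obs·Q·(S₀ − S) = 0.1362 × 1440 = 196.1 kg VSS/d.
Carbonaceous O₂ demand = substrate oxidised − cell-mass equivalent = 1440 − 1.42 × 196.1 = 1161 kg O₂/d.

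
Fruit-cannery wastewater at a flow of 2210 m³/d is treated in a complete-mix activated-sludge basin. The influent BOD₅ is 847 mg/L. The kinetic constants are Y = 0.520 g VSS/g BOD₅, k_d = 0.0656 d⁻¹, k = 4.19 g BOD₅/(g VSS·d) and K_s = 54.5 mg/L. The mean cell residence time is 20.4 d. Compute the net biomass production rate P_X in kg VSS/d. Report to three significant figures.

For a completely mixed reactor with recycle the Lawrence–McCarty relation gives S = K_s·(1 + k_d·θ_c) / [θ_c·(Y·k − k_d) − 1] = 54.5 × (1 + 0.0656 × 20.4) / [20.4 × (0.520 × 4.19 − 0.0656) − 1] = 127.4 / 42.11 = 3.026 mg/L.
The observed yield is Y_obs = Y/(1 + k_d·θ_c) = 0.520 / (1 + 0.0656 × 20.4) = 0.520 / 2.338 = 0.2224 g VSS per g BOD₅ removed.
Q·(S₀ − S) = 2210 × (847 − 3.03) × 10⁻³ = 1865 kg/d removed.
Biomass produced: P_X = Y_obs·Q·ΔS = 0.2224 × 1865 ≈ 414.8 kg VSS/d.

P_X ≈ 415 kg VSS/d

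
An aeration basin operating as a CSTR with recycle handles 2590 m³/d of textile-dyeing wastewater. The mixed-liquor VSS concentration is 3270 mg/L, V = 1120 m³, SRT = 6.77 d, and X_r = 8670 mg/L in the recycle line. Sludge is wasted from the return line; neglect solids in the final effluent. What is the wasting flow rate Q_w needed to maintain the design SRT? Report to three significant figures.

Wasting from the return line (neglecting effluent solids): Q_w = V·X / (θ_c·X_r) = 1120 × 3270 / (6.77 × 8670) = 62.40 m³/d.

Q_w ≈ 62.4 m³/d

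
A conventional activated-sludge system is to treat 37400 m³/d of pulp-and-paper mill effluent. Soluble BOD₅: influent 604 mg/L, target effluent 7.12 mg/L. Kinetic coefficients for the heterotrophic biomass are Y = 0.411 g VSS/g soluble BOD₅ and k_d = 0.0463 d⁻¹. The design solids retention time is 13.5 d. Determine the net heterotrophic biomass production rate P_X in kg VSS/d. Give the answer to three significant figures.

Y_obs = Y / (1 + k_d θ_c) = 0.411 / (1 + 0.0463 × 13.5) = 0.411 / 1.625 = 0.2529.
Q·(S₀ − S) = 37400 × (604 − 7.12) × 10⁻³ = 22323 kg/d removed.
Net biomass production P_X = Y_obs × Q·(S₀ − S) = 0.2529 × 22323 = 5646 kg VSS/d.

P_X ≈ 5650 kg VSS/d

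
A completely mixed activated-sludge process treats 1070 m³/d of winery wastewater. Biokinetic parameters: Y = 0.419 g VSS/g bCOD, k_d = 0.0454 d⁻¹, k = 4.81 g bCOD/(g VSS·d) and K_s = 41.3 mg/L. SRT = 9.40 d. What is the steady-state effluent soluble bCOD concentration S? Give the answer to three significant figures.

S ≈ 3.36 mg/L

For a completely mixed reactor with recycle the Lawrence–McCarty relation gives S = K_s·(1 + k_d·θ_c) / [θ_c·(Y·k − k_d) − 1] = 41.3 × (1 + 0.0454 × 9.40) / [9.40 × (0.419 × 4.81 − 0.0454) − 1] = 58.93 / 17.52 = 3.364 mg/L.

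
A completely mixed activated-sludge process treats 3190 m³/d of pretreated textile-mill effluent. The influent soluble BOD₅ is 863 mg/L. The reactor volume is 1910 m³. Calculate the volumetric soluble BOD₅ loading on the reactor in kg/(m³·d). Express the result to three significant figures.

L_v ≈ 1.44 kg soluble BOD₅/(m³·d)

L_v = Q S₀ / V = 3190 × 863 × 10⁻³ / 1910 = 1.441 kg/(m³·d).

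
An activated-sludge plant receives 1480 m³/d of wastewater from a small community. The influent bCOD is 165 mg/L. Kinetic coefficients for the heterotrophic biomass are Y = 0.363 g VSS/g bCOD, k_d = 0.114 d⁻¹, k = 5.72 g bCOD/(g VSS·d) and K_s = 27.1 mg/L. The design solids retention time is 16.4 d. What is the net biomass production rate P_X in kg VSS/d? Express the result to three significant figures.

For a completely mixed reactor with recycle the Lawrence–McCarty relation gives S = K_s·(1 + k_d·θ_c) / [θ_c·(Y·k − k_d) − 1] = 27.1 × (1 + 0.114 × 16.4) / [16.4 × (0.363 × 5.72 − 0.114) − 1] = 77.77 / 31.18 = 2.494 mg/L.
Observed yield with endogenous decay: Y_obs = Y / (1 + k_d·θ_c) = 0.363 / (1 + 0.114 × 16.4) = 0.363 / 2.870 = 0.1265 g VSS/g bCOD.
Substrate removed = Q·(S₀ − S) = 1480 m³/d × (165 − 2.49) g/m³ = 2.41×10^5 g/d = 240.5 kg/d.
Net biomass production P_X = Y_obs × Q·(S₀ − S) = 0.1265 × 240.5 = 30.42 kg VSS/d.

P_X ≈ 30.4 kg VSS/d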